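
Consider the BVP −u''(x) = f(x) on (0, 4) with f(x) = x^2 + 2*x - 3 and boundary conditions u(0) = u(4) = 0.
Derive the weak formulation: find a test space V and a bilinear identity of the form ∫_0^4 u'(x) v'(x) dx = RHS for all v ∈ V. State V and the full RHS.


V = H^1_0(0, 4) (so v(0) = v(4) = 0); weak form: ∫_0^4 u'v' dx = ∫_0^4 (x^2 + 2*x - 3) v dx for all v ∈ V.

Multiply both sides by a test function v and integrate from 0 to 4:
  ∫_0^4 −u''(x) v(x) dx = ∫_0^4 f(x) v(x) dx.
Integrate the LHS by parts once:
  ∫_0^4 −u'' v dx = −[u'(x) v(x)]_0^4 + ∫_0^4 u'(x) v'(x) dx.
Thus ∫_0^4 u'(x) v'(x) dx = ∫_0^4 f(x) v(x) dx + [u'(x) v(x)]_0^4.
Choose V so that boundary terms are either known or forced to vanish.
u is Dirichlet: u(0) = u(4) = 0. Let V = H^1_0(0, 4); then v(0) = v(4) = 0, and [u' v]_0^4 = 0.
Weak formulation: find u (satisfying any essential BC) such that ∫_0^4 u'(x) v'(x) dx = ∫_0^4 f v dx for all v ∈ V.
Substituting f(x) = x^2 + 2*x - 3, the right-hand side is ∫_0^4 (x^2 + 2*x - 3) v dx.


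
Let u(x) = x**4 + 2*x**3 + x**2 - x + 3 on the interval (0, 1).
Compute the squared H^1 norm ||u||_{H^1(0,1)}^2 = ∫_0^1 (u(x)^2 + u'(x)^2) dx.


||u||_{H^1}^2 = 2158/63

The H^1 norm (squared) on an interval (0, L) is
  ||u||_{H^1}^2 = ∫_0^L u(x)^2 dx + ∫_0^L u'(x)^2 dx.
Compute u'(x) = 4*x**3 + 6*x**2 + 2*x - 1.
Then u(x)^2 = x**8 + 4*x**7 + 6*x**6 + 2*x**5 + 3*x**4 + 10*x**3 + 7*x**2 - 6*x + 9 and u'(x)^2 = 16*x**6 + 48*x**5 + 52*x**4 + 16*x**3 - 8*x**2 - 4*x + 1.
Integrate each monomial from 0 to 1 using ∫_0^1 c·x^n dx = c·1^(n+1)/(n+1):
  ∫_0^1 u(x)^2 dx = ∫_0^1 (x^8 + 4*x^7 + 6*x^6 + 2*x^5 + 3*x^4 + 10*x^3 + 7*x^2 - 6*x + 9) dx. Term by term:
    ∫_0^1 x^8 dx = 1/9;  ∫_0^1 4*x^7 dx = 1/2;  ∫_0^1 6*x^6 dx = 6/7;
    ∫_0^1 2*x^5 dx = 1/3;  ∫_0^1 3*x^4 dx = 3/5;  ∫_0^1 10*x^3 dx = 5/2;
    ∫_0^1 7*x^2 dx = 7/3;  ∫_0^1 -6*x dx = -3;  ∫_0^1 9 dx = 9.
  Sum: 1/9 + 1/2 + 6/7 + 1/3 + 3/5 + 5/2 + 7/3 − 3 + 9 = 4169/315.
  ∫_0^1 u'(x)^2 dx = ∫_0^1 (16*x^6 + 48*x^5 + 52*x^4 + 16*x^3 - 8*x^2 - 4*x + 1) dx. Term by term:
    ∫_0^1 16*x^6 dx = 16/7;  ∫_0^1 48*x^5 dx = 8;  ∫_0^1 52*x^4 dx = 52/5;
    ∫_0^1 16*x^3 dx = 4;  ∫_0^1 -8*x^2 dx = -8/3;  ∫_0^1 -4*x dx = -2;
    ∫_0^1 1 dx = 1.
  Sum: 16/7 + 8 + 52/5 + 4 − 8/3 − 2 + 1 = 2207/105.
Adding: ||u||_{H^1}^2 = 4169/315 + 2207/105 = 2158/63.


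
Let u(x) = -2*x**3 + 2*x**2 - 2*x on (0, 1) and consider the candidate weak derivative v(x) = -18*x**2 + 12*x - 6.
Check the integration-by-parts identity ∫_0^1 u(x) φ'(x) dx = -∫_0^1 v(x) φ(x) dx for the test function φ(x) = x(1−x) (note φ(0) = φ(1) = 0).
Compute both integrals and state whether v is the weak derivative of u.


LHS = 3/10, RHS = 9/10. No, v is not the weak derivative of u.

u(x) = -2*x**3 + 2*x**2 - 2*x, classical derivative u'(x) = -6*x**2 + 4*x - 2.
φ(x) = x(1−x), so φ'(x) = 1 - 2*x.
Note φ(0) = φ(1) = 0, so the boundary term u·φ vanishes.
LHS = ∫_0^1 u(x) φ'(x) dx = ∫_0^1 (4*x^4 - 6*x^3 + 6*x^2 - 2*x) dx. Term by term:
  ∫_0^1 4*x^4 dx = 4/5;  ∫_0^1 -6*x^3 dx = -3/2;  ∫_0^1 6*x^2 dx = 2;
  ∫_0^1 -2*x dx = -1.
Sum: 4/5 − 3/2 + 2 − 1 = 3/10.
So LHS = 3/10.
∫_0^1 v(x) φ(x) dx = ∫_0^1 (18*x^4 - 30*x^3 + 18*x^2 - 6*x) dx. Term by term:
  ∫_0^1 18*x^4 dx = 18/5;  ∫_0^1 -30*x^3 dx = -15/2;  ∫_0^1 18*x^2 dx = 6;
  ∫_0^1 -6*x dx = -3.
Sum: 18/5 − 15/2 + 6 − 3 = -9/10.
So RHS = -∫_0^1 v(x) φ(x) dx = 9/10.
LHS − RHS = -3/5 ≠ 0, so the identity fails.
(For a valid weak derivative the identity must hold for EVERY test function, in particular this one. The failure shows v is NOT the weak derivative of u.)
Correct weak derivative would be u'(x) = -6*x**2 + 4*x - 2.


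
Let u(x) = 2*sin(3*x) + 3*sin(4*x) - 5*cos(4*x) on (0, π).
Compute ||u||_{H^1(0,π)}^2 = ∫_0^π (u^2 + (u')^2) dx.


||u||_{H^1(0,π)}^2 = 2040/7 + 309*π

u'(x) = 20*sin(4*x) + 6*cos(3*x) + 12*cos(4*x).
Expand u² and (u')² and integrate term by term on (0, π), using: for integers n ≥ 1, ∫_0^π sin²(nx) dx = ∫_0^π cos²(nx) dx = π/2; for n ≠ n', ∫_0^π sin(nx)sin(n'x) dx = ∫_0^π cos(nx)cos(n'x) dx = 0; and by product-to-sum, ∫_0^π sin(nx)cos(n'x) dx = ½∫_0^π [sin((n+n')x) + sin((n−n')x)] dx, which is 0 when n+n' is even and 2n/(n²−n'²) when n+n' is odd (it need not vanish on (0, π)).
  u² squared terms: (-5)²·∫cos(4x)² dx = 25·π/2 = 25*π/2;  (2)²·∫sin(3x)² dx = 4·π/2 = 2*π;  (3)²·∫sin(4x)² dx = 9·π/2 = 9*π/2.
  u² cross terms: 2·(-5)·(2)·∫cos(4x)·sin(3x) dx = -20·(-6/7) = 120/7;  2·(-5)·(3)·∫cos(4x)·sin(4x) dx = -30·(0) = 0;  2·(2)·(3)·∫sin(3x)·sin(4x) dx = 12·(0) = 0.
  So ∫_0^π u² dx = 25*π/2 + 2*π + 9*π/2 + 120/7 + 0 + 0 = 120/7 + 19*π.
  (u')² squared terms: (6)²·∫cos(3x)² dx = 36·π/2 = 18*π;  (12)²·∫cos(4x)² dx = 144·π/2 = 72*π;  (20)²·∫sin(4x)² dx = 400·π/2 = 200*π.
  (u')² cross terms: 2·(6)·(12)·∫cos(3x)·cos(4x) dx = 144·(0) = 0;  2·(6)·(20)·∫cos(3x)·sin(4x) dx = 240·(8/7) = 1920/7;  2·(12)·(20)·∫cos(4x)·sin(4x) dx = 480·(0) = 0.
  So ∫_0^π (u')² dx = 18*π + 72*π + 200*π + 0 + 1920/7 + 0 = 1920/7 + 290*π.
||u||_{H^1}^2 = (120/7 + 19*π) + (1920/7 + 290*π) = 2040/7 + 309*π.


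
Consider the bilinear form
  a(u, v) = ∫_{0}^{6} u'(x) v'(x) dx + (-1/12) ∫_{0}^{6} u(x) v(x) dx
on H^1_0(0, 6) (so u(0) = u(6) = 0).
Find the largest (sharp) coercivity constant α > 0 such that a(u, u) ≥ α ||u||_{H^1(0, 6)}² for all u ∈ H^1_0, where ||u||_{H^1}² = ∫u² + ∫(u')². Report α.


α = (-3 + π^2)/(π^2 + 36)

Coercivity of a(·,·) on H^1_0(0, 6) means a(u, u) ≥ α ||u||_{H^1}² for every u ∈ H^1_0.
The interval has length L = 6, and Poincaré/coercivity depend only on L. Here a(u, u) = ∫(u')² + (-1/12)·∫u².
Here c = -1/12 < 0 with |c| < (π/L)² = π^2/36, so coercivity still holds. The condition a(u,u) ≥ α||u||_{H^1}² reads (1−α)∫(u')² ≥ (α−c)∫u². Any admissible α is ≤ 1 (rapidly oscillating u have ∫u²/∫(u')² → 0), and α = 1 would force 0 ≥ (1−c)∫u², impossible since c < 1; so 1−α > 0. By the sharp Poincaré inequality on H^1_0 of an interval of length L, ∫(u')² ≥ (π/L)²∫u² with equality for the first sine mode sin(π(x−x₀)/L) (x₀ the left endpoint), so the inequality holds for all u iff (1−α)(π/L)² ≥ α − c, i.e. α ≤ ((π/L)² + c)/((π/L)² + 1) = (1 + c(L/π)²)/(1 + (L/π)²). (Direct route, valid since c ≤ 0: Poincaré gives c∫u² ≥ c(L/π)²∫(u')², so a(u,u) ≥ (1 + c(L/π)²)∫(u')², while ||u||_{H^1}² ≤ (1 + (L/π)²)∫(u')²; dividing yields the same α.) With (π/L)² = π^2/36 and c = -1/12, the largest admissible constant is α = ((π/L)² + c)/((π/L)² + 1).
Simplifying, α = (-3 + π^2)/(π^2 + 36).


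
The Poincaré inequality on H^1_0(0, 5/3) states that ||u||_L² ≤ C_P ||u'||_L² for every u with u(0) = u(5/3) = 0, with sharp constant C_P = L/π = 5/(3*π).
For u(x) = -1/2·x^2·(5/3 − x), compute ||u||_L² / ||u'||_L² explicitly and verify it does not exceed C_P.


||u||_L² / ||u'||_L² = 5*sqrt(14)/42 < C_P = 5/(3*π).

u(x) = -1/2·x^2·(5/3 − x), so u'(x) = x*(9*x - 10)/6.
u(x) = -1/2·x^2·(5/3 − x) vanishes at x = 0 and x = 5/3, so u ∈ H^1_0(0, 5/3). Differentiate via the product rule and integrate the resulting polynomials term by term.
  ∫_0^5/3 u² dx = ∫_0^5/3 (x^6/4 - 5*x^5/6 + 25*x^4/36) dx. Term by term:
    ∫_0^5/3 x^6/4 dx = 78125/61236;  ∫_0^5/3 -5*x^5/6 dx = -78125/26244;  ∫_0^5/3 25*x^4/36 dx = 15625/8748.
  Sum: 78125/61236 − 78125/26244 + 15625/8748 = 15625/183708.
  ∫_0^5/3 (u')² dx = ∫_0^5/3 (9*x^4/4 - 5*x^3 + 25*x^2/9) dx. Term by term:
    ∫_0^5/3 9*x^4/4 dx = 625/108;  ∫_0^5/3 -5*x^3 dx = -3125/324;  ∫_0^5/3 25*x^2/9 dx = 3125/729.
  Sum: 625/108 − 3125/324 + 3125/729 = 625/1458.
∫_0^5/3 u² dx = 15625/183708, so ||u||_L² = 125*sqrt(7)/1134.
∫_0^5/3 (u')² dx = 625/1458, so ||u'||_L² = 25*sqrt(2)/54.
Ratio ||u||_L² / ||u'||_L² = 5*sqrt(14)/42.
Sharp Poincaré constant on H^1_0(0, 5/3) is C_P = L/π = 5/(3*π), achieved by sin(3*π/5·x).
A polynomial bump cannot attain the sharp Poincaré constant (only the first sine eigenfunction does), so the ratio is strictly less than C_P, consistent with ||u||_L² ≤ C_P ||u'||_L².


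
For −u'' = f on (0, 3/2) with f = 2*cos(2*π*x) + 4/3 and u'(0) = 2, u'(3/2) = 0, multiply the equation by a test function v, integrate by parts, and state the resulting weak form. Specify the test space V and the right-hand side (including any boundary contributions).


V = H^1(0, 3/2) (v unrestricted at boundary; u is determined up to an additive constant); weak form: ∫_0^3/2 u'v' dx = ∫_0^3/2 (2*cos(2*π*x) + 4/3) v dx − 2·v(0) for all v ∈ V.

Multiply both sides by a test function v and integrate from 0 to 3/2:
  ∫_0^3/2 −u''(x) v(x) dx = ∫_0^3/2 f(x) v(x) dx.
Integrate the LHS by parts once:
  ∫_0^3/2 −u'' v dx = −[u'(x) v(x)]_0^3/2 + ∫_0^3/2 u'(x) v'(x) dx.
Thus ∫_0^3/2 u'(x) v'(x) dx = ∫_0^3/2 f(x) v(x) dx + [u'(x) v(x)]_0^3/2.
Choose V so that boundary terms are either known or forced to vanish.
u has inhomogeneous Neumann u'(0) = 2, u'(3/2) = 0. [u' v]_0^3/2 = (0)·v(3/2) − (2)·v(0) = − 2·v(0). Take V = H^1(0, 3/2); boundary term becomes part of RHS.
Weak formulation: find u (satisfying any essential BC) such that ∫_0^3/2 u'(x) v'(x) dx = ∫_0^3/2 f v dx − 2·v(0) for all v ∈ V (Neumann data are natural BCs: they enter the RHS as boundary terms).
Substituting f(x) = 2*cos(2*π*x) + 4/3, the right-hand side is ∫_0^3/2 (2*cos(2*π*x) + 4/3) v dx − 2·v(0).
Compatibility check (pure Neumann): taking v ≡ 1 ∈ V gives 0 = ∫_0^3/2 f dx + (0) − (2), i.e. ∫_0^3/2 f dx must equal u'(0) − u'(3/2) = 2. Indeed ∫_0^3/2 (2*cos(2*π*x) + 4/3) dx = 2, so the data are compatible. The solution is then unique only up to an additive constant (fix it e.g. by requiring ∫_0^3/2 u dx = 0).


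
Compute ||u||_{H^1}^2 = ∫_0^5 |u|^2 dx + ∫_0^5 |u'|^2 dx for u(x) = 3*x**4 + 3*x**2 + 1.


||u||_{H^1}^2 = 27036035/7

The H^1 norm (squared) on an interval (0, L) is
  ||u||_{H^1}^2 = ∫_0^L u(x)^2 dx + ∫_0^L u'(x)^2 dx.
Compute u'(x) = 12*x**3 + 6*x.
Then u(x)^2 = 9*x**8 + 18*x**6 + 15*x**4 + 6*x**2 + 1 and u'(x)^2 = 144*x**6 + 144*x**4 + 36*x**2.
Integrate each monomial from 0 to 5 using ∫_0^5 c·x^n dx = c·5^(n+1)/(n+1):
  ∫_0^5 u(x)^2 dx = ∫_0^5 (9*x^8 + 18*x^6 + 15*x^4 + 6*x^2 + 1) dx. Term by term:
    ∫_0^5 9*x^8 dx = 1953125;  ∫_0^5 18*x^6 dx = 1406250/7;  ∫_0^5 15*x^4 dx = 9375;
    ∫_0^5 6*x^2 dx = 250;  ∫_0^5 1 dx = 5.
  Sum: 1953125 + 1406250/7 + 9375 + 250 + 5 = 15145535/7.
  ∫_0^5 u'(x)^2 dx = ∫_0^5 (144*x^6 + 144*x^4 + 36*x^2) dx. Term by term:
    ∫_0^5 144*x^6 dx = 11250000/7;  ∫_0^5 144*x^4 dx = 90000;  ∫_0^5 36*x^2 dx = 1500.
  Sum: 11250000/7 + 90000 + 1500 = 11890500/7.
Adding: ||u||_{H^1}^2 = 15145535/7 + 11890500/7 = 27036035/7.


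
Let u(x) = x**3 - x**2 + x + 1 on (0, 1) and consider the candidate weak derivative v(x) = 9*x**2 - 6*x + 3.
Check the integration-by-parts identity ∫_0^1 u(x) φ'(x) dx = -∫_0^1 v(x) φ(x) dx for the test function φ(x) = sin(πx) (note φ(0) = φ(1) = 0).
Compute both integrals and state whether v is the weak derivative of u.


LHS = -3/π + 12/π^3, RHS = -9/π + 36/π^3. No, v is not the weak derivative of u.

u(x) = x**3 - x**2 + x + 1, classical derivative u'(x) = 3*x**2 - 2*x + 1.
φ(x) = sin(πx), so φ'(x) = π*cos(π*x).
Note φ(0) = φ(1) = 0, so the boundary term u·φ vanishes.
LHS = ∫_0^1 u(x) φ'(x) dx = ∫_0^1 (π*x^3*cos(π*x) - π*x^2*cos(π*x) + π*x*cos(π*x) + π*cos(π*x)) dx. Term by term:
  ∫_0^1 π*cos(π*x) dx = 0;  ∫_0^1 π*x*cos(π*x) dx = -2/π;  ∫_0^1 π*x^3*cos(π*x) dx = -3/π + 12/π^3;
  ∫_0^1 -π*x^2*cos(π*x) dx = 2/π.
Sum: 0 − 2/π + -3/π + 12/π^3 + 2/π = -3/π + 12/π^3.
So LHS = -3/π + 12/π^3.
∫_0^1 v(x) φ(x) dx = ∫_0^1 (9*x^2*sin(π*x) - 6*x*sin(π*x) + 3*sin(π*x)) dx. Term by term:
  ∫_0^1 3*sin(π*x) dx = 6/π;  ∫_0^1 -6*x*sin(π*x) dx = -6/π;  ∫_0^1 9*x^2*sin(π*x) dx = -36/π^3 + 9/π.
Sum: 6/π − 6/π + -36/π^3 + 9/π = -36/π^3 + 9/π.
So RHS = -∫_0^1 v(x) φ(x) dx = -9/π + 36/π^3.
LHS − RHS = -24/π^3 + 6/π ≠ 0, so the identity fails.
(For a valid weak derivative the identity must hold for EVERY test function, in particular this one. The failure shows v is NOT the weak derivative of u.)
Correct weak derivative would be u'(x) = 3*x**2 - 2*x + 1.


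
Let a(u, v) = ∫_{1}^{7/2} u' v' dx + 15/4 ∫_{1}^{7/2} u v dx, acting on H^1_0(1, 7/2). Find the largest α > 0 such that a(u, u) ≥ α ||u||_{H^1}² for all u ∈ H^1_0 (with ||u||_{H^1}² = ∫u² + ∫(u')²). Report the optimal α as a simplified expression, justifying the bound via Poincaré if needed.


α = 1

Coercivity of a(·,·) on H^1_0(1, 7/2) means a(u, u) ≥ α ||u||_{H^1}² for every u ∈ H^1_0.
The interval has length L = 5/2, and Poincaré/coercivity depend only on L. Here a(u, u) = ∫(u')² + (15/4)·∫u².
Here c = 15/4 ≥ 1, so a(u,u) = ∫(u')² + c∫u² ≥ ∫(u')² + ∫u² = ||u||_{H^1}², i.e. α = 1 works. No larger α is possible: a(u,u) ≥ α||u||_{H^1}² means (1−α)∫(u')² ≥ (α−c)∫u², and for the modes u_n = sin(nπ(x−x₀)/L) (x₀ the left endpoint) one has ∫u_n²/∫(u_n')² = (L/(nπ))² → 0, so a(u_n,u_n)/||u_n||_{H^1}² → 1. Hence the optimal constant is α = 1.
Therefore α = 1.


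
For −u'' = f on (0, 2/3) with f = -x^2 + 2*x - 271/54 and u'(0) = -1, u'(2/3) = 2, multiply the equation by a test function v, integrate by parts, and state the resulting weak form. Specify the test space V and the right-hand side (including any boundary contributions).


V = H^1(0, 2/3) (v unrestricted at boundary; u is determined up to an additive constant); weak form: ∫_0^2/3 u'v' dx = ∫_0^2/3 (-x^2 + 2*x - 271/54) v dx + 2·v(2/3) + v(0) for all v ∈ V.

Multiply both sides by a test function v and integrate from 0 to 2/3:
  ∫_0^2/3 −u''(x) v(x) dx = ∫_0^2/3 f(x) v(x) dx.
Integrate the LHS by parts once:
  ∫_0^2/3 −u'' v dx = −[u'(x) v(x)]_0^2/3 + ∫_0^2/3 u'(x) v'(x) dx.
Thus ∫_0^2/3 u'(x) v'(x) dx = ∫_0^2/3 f(x) v(x) dx + [u'(x) v(x)]_0^2/3.
Choose V so that boundary terms are either known or forced to vanish.
u has inhomogeneous Neumann u'(0) = -1, u'(2/3) = 2. [u' v]_0^2/3 = (2)·v(2/3) − (-1)·v(0) = 2·v(2/3) + v(0). Take V = H^1(0, 2/3); boundary term becomes part of RHS.
Weak formulation: find u (satisfying any essential BC) such that ∫_0^2/3 u'(x) v'(x) dx = ∫_0^2/3 f v dx + 2·v(2/3) + v(0) for all v ∈ V (Neumann data are natural BCs: they enter the RHS as boundary terms).
Substituting f(x) = -x^2 + 2*x - 271/54, the right-hand side is ∫_0^2/3 (-x^2 + 2*x - 271/54) v dx + 2·v(2/3) + v(0).
Compatibility check (pure Neumann): taking v ≡ 1 ∈ V gives 0 = ∫_0^2/3 f dx + (2) − (-1), i.e. ∫_0^2/3 f dx must equal u'(0) − u'(2/3) = -3. Indeed ∫_0^2/3 (-x^2 + 2*x - 271/54) dx = -3, so the data are compatible. The solution is then unique only up to an additive constant (fix it e.g. by requiring ∫_0^2/3 u dx = 0).


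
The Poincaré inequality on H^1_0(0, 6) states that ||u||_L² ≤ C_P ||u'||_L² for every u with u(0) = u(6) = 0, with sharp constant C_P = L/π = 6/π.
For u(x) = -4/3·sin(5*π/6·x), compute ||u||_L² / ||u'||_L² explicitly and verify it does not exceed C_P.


||u||_L² / ||u'||_L² = 6/(5*π) < C_P = 6/π.

u(x) = -4/3·sin(5*π/6·x), so u'(x) = -10*π*cos(5*π*x/6)/9.
Writing u(x) = A·sin(kπx/L) with A = -4/3 and k = 5, use ∫_0^L sin²(kπx/L) dx = L/2 and ∫_0^L cos²(kπx/L) dx = L/2.
u² = 16/9·sin²(5*π/6·x) and (u')² = 100*π^2/81·cos²(5*π/6·x), and each of sin², cos² integrates to L/2 = 3 over (0, 6).
∫_0^6 u² dx = 16/3, so ||u||_L² = 4*sqrt(3)/3.
∫_0^6 (u')² dx = 100*π^2/27, so ||u'||_L² = 10*sqrt(3)*π/9.
Ratio ||u||_L² / ||u'||_L² = 6/(5*π).
Sharp Poincaré constant on H^1_0(0, 6) is C_P = L/π = 6/π, achieved by sin(π/6·x).
This is the k = 5 harmonic; the ratio L/(kπ) is strictly less than C_P = L/π, consistent with the sharp inequality ||u||_L² ≤ C_P ||u'||_L².


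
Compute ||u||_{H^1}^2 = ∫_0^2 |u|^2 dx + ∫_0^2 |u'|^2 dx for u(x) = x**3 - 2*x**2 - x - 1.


||u||_{H^1}^2 = 2312/105

The H^1 norm (squared) on an interval (0, L) is
  ||u||_{H^1}^2 = ∫_0^L u(x)^2 dx + ∫_0^L u'(x)^2 dx.
Compute u'(x) = 3*x**2 - 4*x - 1.
Then u(x)^2 = x**6 - 4*x**5 + 2*x**4 + 2*x**3 + 5*x**2 + 2*x + 1 and u'(x)^2 = 9*x**4 - 24*x**3 + 10*x**2 + 8*x + 1.
Integrate each monomial from 0 to 2 using ∫_0^2 c·x^n dx = c·2^(n+1)/(n+1):
  ∫_0^2 u(x)^2 dx = ∫_0^2 (x^6 - 4*x^5 + 2*x^4 + 2*x^3 + 5*x^2 + 2*x + 1) dx. Term by term:
    ∫_0^2 x^6 dx = 128/7;  ∫_0^2 -4*x^5 dx = -128/3;  ∫_0^2 2*x^4 dx = 64/5;
    ∫_0^2 2*x^3 dx = 8;  ∫_0^2 5*x^2 dx = 40/3;  ∫_0^2 2*x dx = 4;
    ∫_0^2 1 dx = 2.
  Sum: 128/7 − 128/3 + 64/5 + 8 + 40/3 + 4 + 2 = 1654/105.
  ∫_0^2 u'(x)^2 dx = ∫_0^2 (9*x^4 - 24*x^3 + 10*x^2 + 8*x + 1) dx. Term by term:
    ∫_0^2 9*x^4 dx = 288/5;  ∫_0^2 -24*x^3 dx = -96;  ∫_0^2 10*x^2 dx = 80/3;
    ∫_0^2 8*x dx = 16;  ∫_0^2 1 dx = 2.
  Sum: 288/5 − 96 + 80/3 + 16 + 2 = 94/15.
Adding: ||u||_{H^1}^2 = 1654/105 + 94/15 = 2312/105.


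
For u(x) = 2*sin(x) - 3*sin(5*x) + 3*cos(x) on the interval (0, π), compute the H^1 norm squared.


||u||_{H^1(0,π)}^2 = 130*π

u'(x) = -3*sin(x) + 2*cos(x) - 15*cos(5*x).
Expand u² and (u')² and integrate term by term on (0, π), using: for integers n ≥ 1, ∫_0^π sin²(nx) dx = ∫_0^π cos²(nx) dx = π/2; for n ≠ n', ∫_0^π sin(nx)sin(n'x) dx = ∫_0^π cos(nx)cos(n'x) dx = 0; and by product-to-sum, ∫_0^π sin(nx)cos(n'x) dx = ½∫_0^π [sin((n+n')x) + sin((n−n')x)] dx, which is 0 when n+n' is even and 2n/(n²−n'²) when n+n' is odd (it need not vanish on (0, π)).
  u² squared terms: (-3)²·∫sin(5x)² dx = 9·π/2 = 9*π/2;  (2)²·∫sin(x)² dx = 4·π/2 = 2*π;  (3)²·∫cos(x)² dx = 9·π/2 = 9*π/2.
  u² cross terms: 2·(-3)·(2)·∫sin(5x)·sin(x) dx = -12·(0) = 0;  2·(-3)·(3)·∫sin(5x)·cos(x) dx = -18·(0) = 0;  2·(2)·(3)·∫sin(x)·cos(x) dx = 12·(0) = 0.
  So ∫_0^π u² dx = 9*π/2 + 2*π + 9*π/2 + 0 + 0 + 0 = 11*π.
  (u')² squared terms: (-15)²·∫cos(5x)² dx = 225·π/2 = 225*π/2;  (-3)²·∫sin(x)² dx = 9·π/2 = 9*π/2;  (2)²·∫cos(x)² dx = 4·π/2 = 2*π.
  (u')² cross terms: 2·(-15)·(-3)·∫cos(5x)·sin(x) dx = 90·(0) = 0;  2·(-15)·(2)·∫cos(5x)·cos(x) dx = -60·(0) = 0;  2·(-3)·(2)·∫sin(x)·cos(x) dx = -12·(0) = 0.
  So ∫_0^π (u')² dx = 225*π/2 + 9*π/2 + 2*π + 0 + 0 + 0 = 119*π.
||u||_{H^1}^2 = (11*π) + (119*π) = 130*π.


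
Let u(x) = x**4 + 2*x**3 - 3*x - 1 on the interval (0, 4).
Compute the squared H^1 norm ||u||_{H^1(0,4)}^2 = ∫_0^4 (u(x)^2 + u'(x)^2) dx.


||u||_{H^1}^2 = 43975304/315

The H^1 norm (squared) on an interval (0, L) is
  ||u||_{H^1}^2 = ∫_0^L u(x)^2 dx + ∫_0^L u'(x)^2 dx.
Compute u'(x) = 4*x**3 + 6*x**2 - 3.
Then u(x)^2 = x**8 + 4*x**7 + 4*x**6 - 6*x**5 - 14*x**4 - 4*x**3 + 9*x**2 + 6*x + 1 and u'(x)^2 = 16*x**6 + 48*x**5 + 36*x**4 - 24*x**3 - 36*x**2 + 9.
Integrate each monomial from 0 to 4 using ∫_0^4 c·x^n dx = c·4^(n+1)/(n+1):
  ∫_0^4 u(x)^2 dx = ∫_0^4 (x^8 + 4*x^7 + 4*x^6 - 6*x^5 - 14*x^4 - 4*x^3 + 9*x^2 + 6*x + 1) dx. Term by term:
    ∫_0^4 x^8 dx = 262144/9;  ∫_0^4 4*x^7 dx = 32768;  ∫_0^4 4*x^6 dx = 65536/7;
    ∫_0^4 -6*x^5 dx = -4096;  ∫_0^4 -14*x^4 dx = -14336/5;  ∫_0^4 -4*x^3 dx = -256;
    ∫_0^4 9*x^2 dx = 192;  ∫_0^4 6*x dx = 48;  ∫_0^4 1 dx = 4.
  Sum: 262144/9 + 32768 + 65536/7 − 4096 − 14336/5 − 256 + 192 + 48 + 4 = 20248892/315.
  ∫_0^4 u'(x)^2 dx = ∫_0^4 (16*x^6 + 48*x^5 + 36*x^4 - 24*x^3 - 36*x^2 + 9) dx. Term by term:
    ∫_0^4 16*x^6 dx = 262144/7;  ∫_0^4 48*x^5 dx = 32768;  ∫_0^4 36*x^4 dx = 36864/5;
    ∫_0^4 -24*x^3 dx = -1536;  ∫_0^4 -36*x^2 dx = -768;  ∫_0^4 9 dx = 36.
  Sum: 262144/7 + 32768 + 36864/5 − 1536 − 768 + 36 = 2636268/35.
Adding: ||u||_{H^1}^2 = 20248892/315 + 2636268/35 = 43975304/315.


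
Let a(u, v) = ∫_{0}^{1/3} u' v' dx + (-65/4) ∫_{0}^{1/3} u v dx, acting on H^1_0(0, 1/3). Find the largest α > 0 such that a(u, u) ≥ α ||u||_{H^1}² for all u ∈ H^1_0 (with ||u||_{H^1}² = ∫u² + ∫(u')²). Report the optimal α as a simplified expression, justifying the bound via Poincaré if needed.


α = (-65 + 36*π^2)/(4*(1 + 9*π^2))

Coercivity of a(·,·) on H^1_0(0, 1/3) means a(u, u) ≥ α ||u||_{H^1}² for every u ∈ H^1_0.
The interval has length L = 1/3, and Poincaré/coercivity depend only on L. Here a(u, u) = ∫(u')² + (-65/4)·∫u².
Here c = -65/4 < 0 with |c| < (π/L)² = 9*π^2, so coercivity still holds. The condition a(u,u) ≥ α||u||_{H^1}² reads (1−α)∫(u')² ≥ (α−c)∫u². Any admissible α is ≤ 1 (rapidly oscillating u have ∫u²/∫(u')² → 0), and α = 1 would force 0 ≥ (1−c)∫u², impossible since c < 1; so 1−α > 0. By the sharp Poincaré inequality on H^1_0 of an interval of length L, ∫(u')² ≥ (π/L)²∫u² with equality for the first sine mode sin(π(x−x₀)/L) (x₀ the left endpoint), so the inequality holds for all u iff (1−α)(π/L)² ≥ α − c, i.e. α ≤ ((π/L)² + c)/((π/L)² + 1) = (1 + c(L/π)²)/(1 + (L/π)²). (Direct route, valid since c ≤ 0: Poincaré gives c∫u² ≥ c(L/π)²∫(u')², so a(u,u) ≥ (1 + c(L/π)²)∫(u')², while ||u||_{H^1}² ≤ (1 + (L/π)²)∫(u')²; dividing yields the same α.) With (π/L)² = 9*π^2 and c = -65/4, the largest admissible constant is α = ((π/L)² + c)/((π/L)² + 1).
Simplifying, α = (-65 + 36*π^2)/(4*(1 + 9*π^2)).


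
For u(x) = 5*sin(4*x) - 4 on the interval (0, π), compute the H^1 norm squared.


||u||_{H^1(0,π)}^2 = 457*π/2

u'(x) = 20*cos(4*x).
Expand u² and (u')² and integrate term by term on (0, π), using: for integers n ≥ 1, ∫_0^π sin²(nx) dx = ∫_0^π cos²(nx) dx = π/2; for n ≠ n', ∫_0^π sin(nx)sin(n'x) dx = ∫_0^π cos(nx)cos(n'x) dx = 0; and by product-to-sum, ∫_0^π sin(nx)cos(n'x) dx = ½∫_0^π [sin((n+n')x) + sin((n−n')x)] dx, which is 0 when n+n' is even and 2n/(n²−n'²) when n+n' is odd (it need not vanish on (0, π)). For the constant mode: ∫_0^π 1 dx = π, ∫_0^π cos(nx) dx = 0, ∫_0^π sin(nx) dx = (1−(−1)^n)/n.
  u² squared terms: (-4)²·∫1 dx = 16·π = 16*π;  (5)²·∫sin(4x)² dx = 25·π/2 = 25*π/2.
  u² cross terms: 2·(-4)·(5)·∫1·sin(4x) dx = -40·(0) = 0.
  So ∫_0^π u² dx = 16*π + 25*π/2 + 0 = 57*π/2.
  (u')² squared terms: (20)²·∫cos(4x)² dx = 400·π/2 = 200*π.
  So ∫_0^π (u')² dx = 200*π.
||u||_{H^1}^2 = (57*π/2) + (200*π) = 457*π/2.


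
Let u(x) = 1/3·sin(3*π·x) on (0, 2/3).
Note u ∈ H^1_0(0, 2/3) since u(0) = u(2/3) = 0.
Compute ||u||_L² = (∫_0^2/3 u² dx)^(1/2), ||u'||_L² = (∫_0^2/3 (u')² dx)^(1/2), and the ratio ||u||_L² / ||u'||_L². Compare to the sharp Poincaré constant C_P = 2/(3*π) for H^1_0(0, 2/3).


||u||_L² / ||u'||_L² = 1/(3*π) < C_P = 2/(3*π).

u(x) = 1/3·sin(3*π·x), so u'(x) = π*cos(3*π*x).
Writing u(x) = A·sin(kπx/L) with A = 1/3 and k = 2, use ∫_0^L sin²(kπx/L) dx = L/2 and ∫_0^L cos²(kπx/L) dx = L/2.
u² = 1/9·sin²(3*π·x) and (u')² = π^2·cos²(3*π·x), and each of sin², cos² integrates to L/2 = 1/3 over (0, 2/3).
∫_0^2/3 u² dx = 1/27, so ||u||_L² = sqrt(3)/9.
∫_0^2/3 (u')² dx = π^2/3, so ||u'||_L² = sqrt(3)*π/3.
Ratio ||u||_L² / ||u'||_L² = 1/(3*π).
Sharp Poincaré constant on H^1_0(0, 2/3) is C_P = L/π = 2/(3*π), achieved by sin(3*π/2·x).
This is the k = 2 harmonic; the ratio L/(kπ) is strictly less than C_P = L/π, consistent with the sharp inequality ||u||_L² ≤ C_P ||u'||_L².


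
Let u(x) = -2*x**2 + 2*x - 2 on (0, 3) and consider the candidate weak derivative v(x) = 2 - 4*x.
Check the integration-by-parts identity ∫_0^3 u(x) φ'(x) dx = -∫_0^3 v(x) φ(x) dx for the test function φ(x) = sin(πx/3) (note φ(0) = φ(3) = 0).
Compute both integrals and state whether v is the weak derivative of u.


LHS = 24/π, RHS = 24/π. Yes, v = u' weakly.

u(x) = -2*x**2 + 2*x - 2, classical derivative u'(x) = 2 - 4*x.
φ(x) = sin(πx/3), so φ'(x) = π*cos(π*x/3)/3.
Note φ(0) = φ(3) = 0, so the boundary term u·φ vanishes.
LHS = ∫_0^3 u(x) φ'(x) dx = ∫_0^3 (-2*π*x^2*cos(π*x/3)/3 + 2*π*x*cos(π*x/3)/3 - 2*π*cos(π*x/3)/3) dx. Term by term:
  ∫_0^3 -2*π*cos(π*x/3)/3 dx = 0;  ∫_0^3 -2*π*x^2*cos(π*x/3)/3 dx = 36/π;  ∫_0^3 2*π*x*cos(π*x/3)/3 dx = -12/π.
Sum: 0 + 36/π − 12/π = 24/π.
So LHS = 24/π.
∫_0^3 v(x) φ(x) dx = ∫_0^3 (-4*x*sin(π*x/3) + 2*sin(π*x/3)) dx. Term by term:
  ∫_0^3 2*sin(π*x/3) dx = 12/π;  ∫_0^3 -4*x*sin(π*x/3) dx = -36/π.
Sum: 12/π − 36/π = -24/π.
So RHS = -∫_0^3 v(x) φ(x) dx = 24/π.
LHS = RHS, so the identity holds for this test φ.
Moreover u is smooth here and v(x) = u'(x) = 2 - 4*x pointwise, so the identity holds for every test function. Hence v is the weak derivative of u.


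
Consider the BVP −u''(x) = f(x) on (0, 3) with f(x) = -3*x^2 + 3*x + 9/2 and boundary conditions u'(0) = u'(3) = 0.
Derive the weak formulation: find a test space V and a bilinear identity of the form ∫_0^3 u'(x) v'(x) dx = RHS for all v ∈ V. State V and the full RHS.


V = H^1(0, 3) (no boundary constraint on v; u is determined up to an additive constant); weak form: ∫_0^3 u'v' dx = ∫_0^3 (-3*x^2 + 3*x + 9/2) v dx for all v ∈ V.

Multiply both sides by a test function v and integrate from 0 to 3:
  ∫_0^3 −u''(x) v(x) dx = ∫_0^3 f(x) v(x) dx.
Integrate the LHS by parts once:
  ∫_0^3 −u'' v dx = −[u'(x) v(x)]_0^3 + ∫_0^3 u'(x) v'(x) dx.
Thus ∫_0^3 u'(x) v'(x) dx = ∫_0^3 f(x) v(x) dx + [u'(x) v(x)]_0^3.
Choose V so that boundary terms are either known or forced to vanish.
u has homogeneous Neumann: u'(0) = u'(3) = 0. So [u' v]_0^3 = 0·v(3) − 0·v(0) = 0 for any v; take V = H^1(0, 3).
Weak formulation: find u (satisfying any essential BC) such that ∫_0^3 u'(x) v'(x) dx = ∫_0^3 f v dx for all v ∈ V (homogeneous Neumann, so boundary terms vanish).
Substituting f(x) = -3*x^2 + 3*x + 9/2, the right-hand side is ∫_0^3 (-3*x^2 + 3*x + 9/2) v dx.
Compatibility check (pure Neumann): taking v ≡ 1 ∈ V gives 0 = ∫_0^3 f dx + (0) − (0), i.e. ∫_0^3 f dx must equal u'(0) − u'(3) = 0. Indeed ∫_0^3 (-3*x^2 + 3*x + 9/2) dx = 0, so the data are compatible. The solution is then unique only up to an additive constant (fix it e.g. by requiring ∫_0^3 u dx = 0).


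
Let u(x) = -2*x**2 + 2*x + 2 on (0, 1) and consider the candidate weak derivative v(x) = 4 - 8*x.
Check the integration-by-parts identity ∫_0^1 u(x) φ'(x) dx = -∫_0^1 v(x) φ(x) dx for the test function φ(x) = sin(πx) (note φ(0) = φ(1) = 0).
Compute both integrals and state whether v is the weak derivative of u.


LHS = 0, RHS = 0. No, v is not the weak derivative of u.

u(x) = -2*x**2 + 2*x + 2, classical derivative u'(x) = 2 - 4*x.
φ(x) = sin(πx), so φ'(x) = π*cos(π*x).
Note φ(0) = φ(1) = 0, so the boundary term u·φ vanishes.
LHS = ∫_0^1 u(x) φ'(x) dx = ∫_0^1 (-2*π*x^2*cos(π*x) + 2*π*x*cos(π*x) + 2*π*cos(π*x)) dx. Term by term:
  ∫_0^1 2*π*cos(π*x) dx = 0;  ∫_0^1 -2*π*x^2*cos(π*x) dx = 4/π;  ∫_0^1 2*π*x*cos(π*x) dx = -4/π.
Sum: 0 + 4/π − 4/π = 0.
So LHS = 0.
∫_0^1 v(x) φ(x) dx = ∫_0^1 (-8*x*sin(π*x) + 4*sin(π*x)) dx. Term by term:
  ∫_0^1 4*sin(π*x) dx = 8/π;  ∫_0^1 -8*x*sin(π*x) dx = -8/π.
Sum: 8/π − 8/π = 0.
So RHS = -∫_0^1 v(x) φ(x) dx = 0.
LHS = RHS, so the identity holds for this particular φ. But this is necessary, not sufficient: a weak derivative must satisfy the identity for EVERY test function in C_c^∞(0, 1).
Here u is smooth, so its weak derivative equals its classical derivative u'(x) = 2 - 4*x. Since v(x) = 4 - 8*x ≠ u'(x), v is NOT the weak derivative of u — the agreement for this single φ is a coincidence (the difference v − u' happens to be L²-orthogonal to this φ).


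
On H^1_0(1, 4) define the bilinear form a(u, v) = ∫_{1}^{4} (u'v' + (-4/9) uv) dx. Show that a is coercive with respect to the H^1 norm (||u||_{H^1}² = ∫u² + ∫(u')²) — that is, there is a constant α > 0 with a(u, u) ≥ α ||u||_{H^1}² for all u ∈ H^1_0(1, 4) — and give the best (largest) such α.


α = (-4 + π^2)/(9 + π^2)

Coercivity of a(·,·) on H^1_0(1, 4) means a(u, u) ≥ α ||u||_{H^1}² for every u ∈ H^1_0.
The interval has length L = 3, and Poincaré/coercivity depend only on L. Here a(u, u) = ∫(u')² + (-4/9)·∫u².
Here c = -4/9 < 0 with |c| < (π/L)² = π^2/9, so coercivity still holds. The condition a(u,u) ≥ α||u||_{H^1}² reads (1−α)∫(u')² ≥ (α−c)∫u². Any admissible α is ≤ 1 (rapidly oscillating u have ∫u²/∫(u')² → 0), and α = 1 would force 0 ≥ (1−c)∫u², impossible since c < 1; so 1−α > 0. By the sharp Poincaré inequality on H^1_0 of an interval of length L, ∫(u')² ≥ (π/L)²∫u² with equality for the first sine mode sin(π(x−x₀)/L) (x₀ the left endpoint), so the inequality holds for all u iff (1−α)(π/L)² ≥ α − c, i.e. α ≤ ((π/L)² + c)/((π/L)² + 1) = (1 + c(L/π)²)/(1 + (L/π)²). (Direct route, valid since c ≤ 0: Poincaré gives c∫u² ≥ c(L/π)²∫(u')², so a(u,u) ≥ (1 + c(L/π)²)∫(u')², while ||u||_{H^1}² ≤ (1 + (L/π)²)∫(u')²; dividing yields the same α.) With (π/L)² = π^2/9 and c = -4/9, the largest admissible constant is α = ((π/L)² + c)/((π/L)² + 1).
Simplifying, α = (-4 + π^2)/(9 + π^2).


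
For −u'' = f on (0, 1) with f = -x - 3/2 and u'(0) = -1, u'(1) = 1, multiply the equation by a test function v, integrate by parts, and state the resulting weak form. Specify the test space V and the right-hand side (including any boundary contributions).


V = H^1(0, 1) (v unrestricted at boundary; u is determined up to an additive constant); weak form: ∫_0^1 u'v' dx = ∫_0^1 (-x - 3/2) v dx + v(1) + v(0) for all v ∈ V.

Multiply both sides by a test function v and integrate from 0 to 1:
  ∫_0^1 −u''(x) v(x) dx = ∫_0^1 f(x) v(x) dx.
Integrate the LHS by parts once:
  ∫_0^1 −u'' v dx = −[u'(x) v(x)]_0^1 + ∫_0^1 u'(x) v'(x) dx.
Thus ∫_0^1 u'(x) v'(x) dx = ∫_0^1 f(x) v(x) dx + [u'(x) v(x)]_0^1.
Choose V so that boundary terms are either known or forced to vanish.
u has inhomogeneous Neumann u'(0) = -1, u'(1) = 1. [u' v]_0^1 = (1)·v(1) − (-1)·v(0) = v(1) + v(0). Take V = H^1(0, 1); boundary term becomes part of RHS.
Weak formulation: find u (satisfying any essential BC) such that ∫_0^1 u'(x) v'(x) dx = ∫_0^1 f v dx + v(1) + v(0) for all v ∈ V (Neumann data are natural BCs: they enter the RHS as boundary terms).
Substituting f(x) = -x - 3/2, the right-hand side is ∫_0^1 (-x - 3/2) v dx + v(1) + v(0).
Compatibility check (pure Neumann): taking v ≡ 1 ∈ V gives 0 = ∫_0^1 f dx + (1) − (-1), i.e. ∫_0^1 f dx must equal u'(0) − u'(1) = -2. Indeed ∫_0^1 (-x - 3/2) dx = -2, so the data are compatible. The solution is then unique only up to an additive constant (fix it e.g. by requiring ∫_0^1 u dx = 0).


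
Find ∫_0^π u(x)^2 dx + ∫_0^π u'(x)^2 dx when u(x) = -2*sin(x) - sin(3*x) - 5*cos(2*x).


||u||_{H^1(0,π)}^2 = -20/3 + 143*π/2

u'(x) = 10*sin(2*x) - 2*cos(x) - 3*cos(3*x).
Expand u² and (u')² and integrate term by term on (0, π), using: for integers n ≥ 1, ∫_0^π sin²(nx) dx = ∫_0^π cos²(nx) dx = π/2; for n ≠ n', ∫_0^π sin(nx)sin(n'x) dx = ∫_0^π cos(nx)cos(n'x) dx = 0; and by product-to-sum, ∫_0^π sin(nx)cos(n'x) dx = ½∫_0^π [sin((n+n')x) + sin((n−n')x)] dx, which is 0 when n+n' is even and 2n/(n²−n'²) when n+n' is odd (it need not vanish on (0, π)).
  u² squared terms: (-1)²·∫sin(3x)² dx = 1·π/2 = π/2;  (-5)²·∫cos(2x)² dx = 25·π/2 = 25*π/2;  (-2)²·∫sin(x)² dx = 4·π/2 = 2*π.
  u² cross terms: 2·(-1)·(-5)·∫sin(3x)·cos(2x) dx = 10·(6/5) = 12;  2·(-1)·(-2)·∫sin(3x)·sin(x) dx = 4·(0) = 0;  2·(-5)·(-2)·∫cos(2x)·sin(x) dx = 20·(-2/3) = -40/3.
  So ∫_0^π u² dx = π/2 + 25*π/2 + 2*π + 12 + 0 − 40/3 = -4/3 + 15*π.
  (u')² squared terms: (-3)²·∫cos(3x)² dx = 9·π/2 = 9*π/2;  (-2)²·∫cos(x)² dx = 4·π/2 = 2*π;  (10)²·∫sin(2x)² dx = 100·π/2 = 50*π.
  (u')² cross terms: 2·(-3)·(-2)·∫cos(3x)·cos(x) dx = 12·(0) = 0;  2·(-3)·(10)·∫cos(3x)·sin(2x) dx = -60·(-4/5) = 48;  2·(-2)·(10)·∫cos(x)·sin(2x) dx = -40·(4/3) = -160/3.
  So ∫_0^π (u')² dx = 9*π/2 + 2*π + 50*π + 0 + 48 − 160/3 = -16/3 + 113*π/2.
||u||_{H^1}^2 = (-4/3 + 15*π) + (-16/3 + 113*π/2) = -20/3 + 143*π/2.


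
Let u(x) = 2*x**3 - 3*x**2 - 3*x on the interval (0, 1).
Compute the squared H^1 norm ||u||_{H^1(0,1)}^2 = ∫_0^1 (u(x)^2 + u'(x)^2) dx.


||u||_{H^1}^2 = 1517/70

The H^1 norm (squared) on an interval (0, L) is
  ||u||_{H^1}^2 = ∫_0^L u(x)^2 dx + ∫_0^L u'(x)^2 dx.
Compute u'(x) = 6*x**2 - 6*x - 3.
Then u(x)^2 = 4*x**6 - 12*x**5 - 3*x**4 + 18*x**3 + 9*x**2 and u'(x)^2 = 36*x**4 - 72*x**3 + 36*x + 9.
Integrate each monomial from 0 to 1 using ∫_0^1 c·x^n dx = c·1^(n+1)/(n+1):
  ∫_0^1 u(x)^2 dx = ∫_0^1 (4*x^6 - 12*x^5 - 3*x^4 + 18*x^3 + 9*x^2) dx. Term by term:
    ∫_0^1 4*x^6 dx = 4/7;  ∫_0^1 -12*x^5 dx = -2;  ∫_0^1 -3*x^4 dx = -3/5;
    ∫_0^1 18*x^3 dx = 9/2;  ∫_0^1 9*x^2 dx = 3.
  Sum: 4/7 − 2 − 3/5 + 9/2 + 3 = 383/70.
  ∫_0^1 u'(x)^2 dx = ∫_0^1 (36*x^4 - 72*x^3 + 36*x + 9) dx. Term by term:
    ∫_0^1 36*x^4 dx = 36/5;  ∫_0^1 -72*x^3 dx = -18;  ∫_0^1 36*x dx = 18;
    ∫_0^1 9 dx = 9.
  Sum: 36/5 − 18 + 18 + 9 = 81/5.
Adding: ||u||_{H^1}^2 = 383/70 + 81/5 = 1517/70.


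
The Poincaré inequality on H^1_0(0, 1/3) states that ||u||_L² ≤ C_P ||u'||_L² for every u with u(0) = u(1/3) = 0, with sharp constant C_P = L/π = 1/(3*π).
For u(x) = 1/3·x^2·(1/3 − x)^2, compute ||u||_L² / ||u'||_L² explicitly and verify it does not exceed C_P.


||u||_L² / ||u'||_L² = sqrt(3)/18 < C_P = 1/(3*π).

u(x) = 1/3·x^2·(1/3 − x)^2, so u'(x) = 2*x*(3*x - 1)*(6*x - 1)/27.
u(x) = 1/3·x^2·(1/3 − x)^2 vanishes at x = 0 and x = 1/3, so u ∈ H^1_0(0, 1/3). Differentiate via the product rule and integrate the resulting polynomials term by term.
  ∫_0^1/3 u² dx = ∫_0^1/3 (x^8/9 - 4*x^7/27 + 2*x^6/27 - 4*x^5/243 + x^4/729) dx. Term by term:
    ∫_0^1/3 x^8/9 dx = 1/1594323;  ∫_0^1/3 -4*x^7/27 dx = -1/354294;  ∫_0^1/3 2*x^6/27 dx = 2/413343;
    ∫_0^1/3 -4*x^5/243 dx = -2/531441;  ∫_0^1/3 x^4/729 dx = 1/885735.
  Sum: 1/1594323 − 1/354294 + 2/413343 − 2/531441 + 1/885735 = 1/111602610.
  ∫_0^1/3 (u')² dx = ∫_0^1/3 (16*x^6/9 - 16*x^5/9 + 52*x^4/81 - 8*x^3/81 + 4*x^2/729) dx. Term by term:
    ∫_0^1/3 16*x^6/9 dx = 16/137781;  ∫_0^1/3 -16*x^5/9 dx = -8/19683;  ∫_0^1/3 52*x^4/81 dx = 52/98415;
    ∫_0^1/3 -8*x^3/81 dx = -2/6561;  ∫_0^1/3 4*x^2/729 dx = 4/59049.
  Sum: 16/137781 − 8/19683 + 52/98415 − 2/6561 + 4/59049 = 2/2066715.
∫_0^1/3 u² dx = 1/111602610, so ||u||_L² = sqrt(210)/153090.
∫_0^1/3 (u')² dx = 2/2066715, so ||u'||_L² = sqrt(70)/8505.
Ratio ||u||_L² / ||u'||_L² = sqrt(3)/18.
Sharp Poincaré constant on H^1_0(0, 1/3) is C_P = L/π = 1/(3*π), achieved by sin(3*π·x).
A polynomial bump cannot attain the sharp Poincaré constant (only the first sine eigenfunction does), so the ratio is strictly less than C_P, consistent with ||u||_L² ≤ C_P ||u'||_L².


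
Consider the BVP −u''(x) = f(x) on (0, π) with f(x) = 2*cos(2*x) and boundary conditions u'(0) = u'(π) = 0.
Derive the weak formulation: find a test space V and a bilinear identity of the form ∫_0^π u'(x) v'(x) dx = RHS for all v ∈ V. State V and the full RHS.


V = H^1(0, π) (no boundary constraint on v; u is determined up to an additive constant); weak form: ∫_0^π u'v' dx = ∫_0^π (2*cos(2*x)) v dx for all v ∈ V.

Multiply both sides by a test function v and integrate from 0 to π:
  ∫_0^π −u''(x) v(x) dx = ∫_0^π f(x) v(x) dx.
Integrate the LHS by parts once:
  ∫_0^π −u'' v dx = −[u'(x) v(x)]_0^π + ∫_0^π u'(x) v'(x) dx.
Thus ∫_0^π u'(x) v'(x) dx = ∫_0^π f(x) v(x) dx + [u'(x) v(x)]_0^π.
Choose V so that boundary terms are either known or forced to vanish.
u has homogeneous Neumann: u'(0) = u'(π) = 0. So [u' v]_0^π = 0·v(π) − 0·v(0) = 0 for any v; take V = H^1(0, π).
Weak formulation: find u (satisfying any essential BC) such that ∫_0^π u'(x) v'(x) dx = ∫_0^π f v dx for all v ∈ V (homogeneous Neumann, so boundary terms vanish).
Substituting f(x) = 2*cos(2*x), the right-hand side is ∫_0^π (2*cos(2*x)) v dx.
Compatibility check (pure Neumann): taking v ≡ 1 ∈ V gives 0 = ∫_0^π f dx + (0) − (0), i.e. ∫_0^π f dx must equal u'(0) − u'(π) = 0. Indeed ∫_0^π (2*cos(2*x)) dx = 0, so the data are compatible. The solution is then unique only up to an additive constant (fix it e.g. by requiring ∫_0^π u dx = 0).


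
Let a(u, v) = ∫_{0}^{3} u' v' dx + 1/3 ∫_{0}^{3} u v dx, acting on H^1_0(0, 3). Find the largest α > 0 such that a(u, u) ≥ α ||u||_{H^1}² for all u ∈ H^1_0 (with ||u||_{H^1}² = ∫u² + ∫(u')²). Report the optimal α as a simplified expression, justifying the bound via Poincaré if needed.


α = (3 + π^2)/(9 + π^2)

Coercivity of a(·,·) on H^1_0(0, 3) means a(u, u) ≥ α ||u||_{H^1}² for every u ∈ H^1_0.
The interval has length L = 3, and Poincaré/coercivity depend only on L. Here a(u, u) = ∫(u')² + (1/3)·∫u².
Here 0 < c = 1/3 < 1. The condition a(u,u) ≥ α||u||_{H^1}² reads (1−α)∫(u')² ≥ (α−c)∫u². Any admissible α is ≤ 1 (rapidly oscillating u have ∫u²/∫(u')² → 0), and α = 1 would force 0 ≥ (1−c)∫u², impossible since c < 1; so 1−α > 0. By the sharp Poincaré inequality on H^1_0 of an interval of length L, ∫(u')² ≥ (π/L)²∫u² with equality for the first sine mode sin(π(x−x₀)/L) (x₀ the left endpoint), so the inequality holds for all u iff (1−α)(π/L)² ≥ α − c, i.e. α ≤ ((π/L)² + c)/((π/L)² + 1) = (1 + c(L/π)²)/(1 + (L/π)²). With (π/L)² = π^2/9 and c = 1/3, the largest admissible constant is α = ((π/L)² + c)/((π/L)² + 1).
Simplifying, α = (3 + π^2)/(9 + π^2).


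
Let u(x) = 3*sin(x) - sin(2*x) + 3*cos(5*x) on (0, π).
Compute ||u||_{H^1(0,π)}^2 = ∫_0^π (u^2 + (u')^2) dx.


||u||_{H^1(0,π)}^2 = 208/7 + 257*π/2

u'(x) = -15*sin(5*x) + 3*cos(x) - 2*cos(2*x).
Expand u² and (u')² and integrate term by term on (0, π), using: for integers n ≥ 1, ∫_0^π sin²(nx) dx = ∫_0^π cos²(nx) dx = π/2; for n ≠ n', ∫_0^π sin(nx)sin(n'x) dx = ∫_0^π cos(nx)cos(n'x) dx = 0; and by product-to-sum, ∫_0^π sin(nx)cos(n'x) dx = ½∫_0^π [sin((n+n')x) + sin((n−n')x)] dx, which is 0 when n+n' is even and 2n/(n²−n'²) when n+n' is odd (it need not vanish on (0, π)).
  u² squared terms: (-1)²·∫sin(2x)² dx = 1·π/2 = π/2;  (3)²·∫cos(5x)² dx = 9·π/2 = 9*π/2;  (3)²·∫sin(x)² dx = 9·π/2 = 9*π/2.
  u² cross terms: 2·(-1)·(3)·∫sin(2x)·cos(5x) dx = -6·(-4/21) = 8/7;  2·(-1)·(3)·∫sin(2x)·sin(x) dx = -6·(0) = 0;  2·(3)·(3)·∫cos(5x)·sin(x) dx = 18·(0) = 0.
  So ∫_0^π u² dx = π/2 + 9*π/2 + 9*π/2 + 8/7 + 0 + 0 = 8/7 + 19*π/2.
  (u')² squared terms: (-15)²·∫sin(5x)² dx = 225·π/2 = 225*π/2;  (-2)²·∫cos(2x)² dx = 4·π/2 = 2*π;  (3)²·∫cos(x)² dx = 9·π/2 = 9*π/2.
  (u')² cross terms: 2·(-15)·(-2)·∫sin(5x)·cos(2x) dx = 60·(10/21) = 200/7;  2·(-15)·(3)·∫sin(5x)·cos(x) dx = -90·(0) = 0;  2·(-2)·(3)·∫cos(2x)·cos(x) dx = -12·(0) = 0.
  So ∫_0^π (u')² dx = 225*π/2 + 2*π + 9*π/2 + 200/7 + 0 + 0 = 200/7 + 119*π.
||u||_{H^1}^2 = (8/7 + 19*π/2) + (200/7 + 119*π) = 208/7 + 257*π/2.


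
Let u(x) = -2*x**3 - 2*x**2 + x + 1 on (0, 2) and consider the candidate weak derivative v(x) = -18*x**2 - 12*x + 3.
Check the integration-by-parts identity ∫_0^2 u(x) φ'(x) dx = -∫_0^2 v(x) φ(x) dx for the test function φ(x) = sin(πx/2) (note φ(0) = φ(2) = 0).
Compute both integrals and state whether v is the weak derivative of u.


LHS = -192/π^3 + 60/π, RHS = -576/π^3 + 180/π. No, v is not the weak derivative of u.

u(x) = -2*x**3 - 2*x**2 + x + 1, classical derivative u'(x) = -6*x**2 - 4*x + 1.
φ(x) = sin(πx/2), so φ'(x) = π*cos(π*x/2)/2.
Note φ(0) = φ(2) = 0, so the boundary term u·φ vanishes.
LHS = ∫_0^2 u(x) φ'(x) dx = ∫_0^2 (-π*x^3*cos(π*x/2) - π*x^2*cos(π*x/2) + π*x*cos(π*x/2)/2 + π*cos(π*x/2)/2) dx. Term by term:
  ∫_0^2 π*cos(π*x/2)/2 dx = 0;  ∫_0^2 π*x*cos(π*x/2)/2 dx = -4/π;  ∫_0^2 -π*x^2*cos(π*x/2) dx = 16/π;
  ∫_0^2 -π*x^3*cos(π*x/2) dx = -192/π^3 + 48/π.
Sum: 0 − 4/π + 16/π + -192/π^3 + 48/π = -192/π^3 + 60/π.
So LHS = -192/π^3 + 60/π.
∫_0^2 v(x) φ(x) dx = ∫_0^2 (-18*x^2*sin(π*x/2) - 12*x*sin(π*x/2) + 3*sin(π*x/2)) dx. Term by term:
  ∫_0^2 3*sin(π*x/2) dx = 12/π;  ∫_0^2 -18*x^2*sin(π*x/2) dx = -144/π + 576/π^3;  ∫_0^2 -12*x*sin(π*x/2) dx = -48/π.
Sum: 12/π + -144/π + 576/π^3 − 48/π = -180/π + 576/π^3.
So RHS = -∫_0^2 v(x) φ(x) dx = -576/π^3 + 180/π.
LHS − RHS = -120/π + 384/π^3 ≠ 0, so the identity fails.
(For a valid weak derivative the identity must hold for EVERY test function, in particular this one. The failure shows v is NOT the weak derivative of u.)
Correct weak derivative would be u'(x) = -6*x**2 - 4*x + 1.
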